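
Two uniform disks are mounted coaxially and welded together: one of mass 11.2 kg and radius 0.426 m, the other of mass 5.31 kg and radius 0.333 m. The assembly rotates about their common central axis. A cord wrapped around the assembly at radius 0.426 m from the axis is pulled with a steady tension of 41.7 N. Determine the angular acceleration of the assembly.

I = ½M₁R₁² + ½M₂R₂² = ½(11.2)(0.426)² + ½(5.31)(0.333)² = 1.311 kg·m².
τ = F r = (41.7)(0.426) = 17.76 N·m.
α = τ/I = 17.76/1.311 = 13.55 rad/s².

α ≈ 13.6 rad/s²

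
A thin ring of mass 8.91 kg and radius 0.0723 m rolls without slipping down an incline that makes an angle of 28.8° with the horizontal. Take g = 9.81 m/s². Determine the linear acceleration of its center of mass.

a ≈ 2.36 m/s²

Translation along the incline: Mg sinθ − f = Ma.
Rotation about the center: fR = Iα with I = MR². No-slip gives a = αR, so f = (I/R²)a = M a.
Substituting: Mg sinθ = (1 + 1.000)Ma, so a = g sinθ/(1 + 1.000) = (9.81) sin 28.8° / 2.000 = 2.363 m/s².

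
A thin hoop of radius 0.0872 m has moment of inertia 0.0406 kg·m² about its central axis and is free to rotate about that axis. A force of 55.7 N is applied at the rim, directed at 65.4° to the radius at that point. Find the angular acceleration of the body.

α ≈ 109 rad/s²

Only the tangential component produces torque: τ = F R sinθ = (55.7)(0.0872) sin 65.4° = 4.416 N·m.
Newton's second law for rotation, τ = Iα, gives α = τ/I = 4.416/0.04060 = 108.8 rad/s².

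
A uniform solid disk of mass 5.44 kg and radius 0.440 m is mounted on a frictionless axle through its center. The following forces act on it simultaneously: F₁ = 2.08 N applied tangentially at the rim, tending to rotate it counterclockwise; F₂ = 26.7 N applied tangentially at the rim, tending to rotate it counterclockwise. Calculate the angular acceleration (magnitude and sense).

α ≈ 24.0 rad/s², counterclockwise

I = ½MR² = (1/2)(5.44)(0.440)² = 0.5266 kg·m².
Taking counterclockwise as positive: τ₁ = +(2.08)(0.440) = +0.9152 N·m; τ₂ = +(26.7)(0.440) = +11.75 N·m.
Net torque τ = 12.66 N·m.
α = τ/I = 12.66/0.5266 = 24.05 rad/s².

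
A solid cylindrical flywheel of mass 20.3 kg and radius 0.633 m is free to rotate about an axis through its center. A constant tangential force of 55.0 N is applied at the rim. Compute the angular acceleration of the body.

α ≈ 8.56 rad/s²

I = ½MR² = (1/2)(20.3)(0.633)² = 4.067 kg·m².
τ = F R = (55.0)(0.633) = 34.81 N·m.
Newton's second law for rotation, τ = Iα, gives α = τ/I = 34.81/4.067 = 8.560 rad/s².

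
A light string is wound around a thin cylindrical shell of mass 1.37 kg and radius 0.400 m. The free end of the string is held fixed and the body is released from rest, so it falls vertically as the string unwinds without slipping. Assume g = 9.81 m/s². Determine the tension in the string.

T ≈ 6.72 N

Translation: Mg − T = Ma. Rotation about the center: TR = Iα with I = MR².
With a = αR: T = (I/R²)a = M a, so Mg = (1 + 1.000)Ma.
a = g/(1 + 1.000) = 9.81/2.000 = 4.905 m/s².
T = 1.000·M·a = (1.000)(1.37)(4.905) = 6.720 N.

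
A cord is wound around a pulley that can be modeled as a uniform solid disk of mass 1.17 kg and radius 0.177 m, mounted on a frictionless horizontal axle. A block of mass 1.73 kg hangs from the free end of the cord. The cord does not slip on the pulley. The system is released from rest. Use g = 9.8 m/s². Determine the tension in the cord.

I = ½MR² = (1/2)(1.17)(0.177)² = 0.01833 kg·m².
Block: mg − T = ma. Pulley: TR = Iα. No-slip: a = αR, so T = (I/R²)a = 0.5850·a.
Then mg = (m + 0.5850)a, so a = (1.73)(9.8)/(1.73 + 0.5850) = 7.324 m/s².
T = 0.5850·a = 4.284 N.

T ≈ 4.28 N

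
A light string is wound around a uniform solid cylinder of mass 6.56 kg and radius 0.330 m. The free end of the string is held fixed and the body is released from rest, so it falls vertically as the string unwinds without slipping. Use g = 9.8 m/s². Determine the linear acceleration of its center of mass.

Translation: Mg − T = Ma. Rotation about the center: TR = Iα with I = ½MR².
With a = αR: T = (I/R²)a = (1/2)M a, so Mg = (1 + 0.5000)Ma.
a = g/(1 + 0.5000) = 9.8/1.500 = 6.533 m/s².

a ≈ 6.53 m/s²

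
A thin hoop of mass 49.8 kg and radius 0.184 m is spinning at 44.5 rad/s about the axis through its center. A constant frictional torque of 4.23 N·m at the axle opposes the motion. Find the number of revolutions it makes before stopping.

I = MR² = (49.8)(0.184)² = 1.686 kg·m².
The net torque has magnitude 4.23 N·m, opposing ω.
|α| = τ/I = 4.230/1.686 = 2.509 rad/s² (deceleration).
ω² = ω₀² − 2|α|θ with ω = 0 ⇒ θ = ω₀²/(2|α|) = 394.7 rad = 62.81 rev.

≈ 62.8 revolutions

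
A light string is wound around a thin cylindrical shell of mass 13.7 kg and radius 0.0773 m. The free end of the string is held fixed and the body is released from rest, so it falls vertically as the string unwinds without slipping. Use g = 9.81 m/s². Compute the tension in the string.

T ≈ 67.2 N

Translation: Mg − T = Ma. Rotation about the center: TR = Iα with I = MR².
With a = αR: T = (I/R²)a = M a, so Mg = (1 + 1.000)Ma.
a = g/(1 + 1.000) = 9.81/2.000 = 4.905 m/s².
T = 1.000·M·a = (1.000)(13.7)(4.905) = 67.20 N.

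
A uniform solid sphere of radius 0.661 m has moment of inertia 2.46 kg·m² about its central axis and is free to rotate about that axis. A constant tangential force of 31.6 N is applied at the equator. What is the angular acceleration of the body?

τ = F R = (31.6)(0.661) = 20.89 N·m.
From τ = Iα: α = 20.89/2.460 = 8.491 rad/s².

α ≈ 8.49 rad/s²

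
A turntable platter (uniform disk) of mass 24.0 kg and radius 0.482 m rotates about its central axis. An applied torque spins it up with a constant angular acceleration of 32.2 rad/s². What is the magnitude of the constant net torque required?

τ ≈ 89.8 N·m

I = ½MR² = (1/2)(24.0)(0.482)² = 2.788 kg·m².
τ = Iα = (2.788)(32.20) = 89.77 N·m.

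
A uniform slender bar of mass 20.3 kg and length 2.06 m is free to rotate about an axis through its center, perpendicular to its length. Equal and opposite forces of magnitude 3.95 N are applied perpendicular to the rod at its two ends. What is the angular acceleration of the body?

I = (1/12)ML² = (1/12)(20.3)(2.06)² = 7.179 kg·m².
The couple gives τ = F·(L/2) + F·(L/2) = F L = (3.95)(2.06) = 8.137 N·m.
From τ = Iα: α = 8.137/7.179 = 1.133 rad/s².

α ≈ 1.13 rad/s²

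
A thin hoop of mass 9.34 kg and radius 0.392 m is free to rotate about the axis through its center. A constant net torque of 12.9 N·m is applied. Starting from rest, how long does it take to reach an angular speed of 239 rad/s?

I = MR² = (9.34)(0.392)² = 1.435 kg·m².
α = τ/I = 12.9/1.435 = 8.988 rad/s².
ω = αt ⇒ t = ω/α = 239/8.988 = 26.59 s.

t ≈ 26.6 s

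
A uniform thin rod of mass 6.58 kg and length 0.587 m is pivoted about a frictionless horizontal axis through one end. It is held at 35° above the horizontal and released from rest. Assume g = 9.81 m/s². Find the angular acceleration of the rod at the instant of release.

α ≈ 20.5 rad/s²

About the pivot, I = (1/3)ML² = (1/3)(6.58)(0.587)² = 0.7558 kg·m².
The weight acts at the center, a distance L/2 = 0.2935 m from the pivot; τ = Mg(L/2) cos 35° = 15.52 N·m.
α = τ/I = 15.52/0.7558 = 20.53 rad/s².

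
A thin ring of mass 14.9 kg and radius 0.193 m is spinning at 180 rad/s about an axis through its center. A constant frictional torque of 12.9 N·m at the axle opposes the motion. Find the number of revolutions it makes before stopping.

≈ 111 revolutions

I = MR² = (14.9)(0.193)² = 0.5550 kg·m².
The net torque has magnitude 12.9 N·m, opposing ω.
|α| = τ/I = 12.90/0.5550 = 23.24 rad/s² (deceleration).
ω² = ω₀² − 2|α|θ with ω = 0 ⇒ θ = ω₀²/(2|α|) = 697.0 rad = 110.9 rev.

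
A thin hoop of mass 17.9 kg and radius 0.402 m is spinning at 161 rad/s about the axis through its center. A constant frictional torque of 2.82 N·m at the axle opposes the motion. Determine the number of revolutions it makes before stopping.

I = MR² = (17.9)(0.402)² = 2.893 kg·m².
The net torque has magnitude 2.82 N·m, opposing ω.
|α| = τ/I = 2.820/2.893 = 0.9749 rad/s² (deceleration).
ω² = ω₀² − 2|α|θ with ω = 0 ⇒ θ = ω₀²/(2|α|) = 13290 rad = 2116 rev.

≈ 2120 revolutions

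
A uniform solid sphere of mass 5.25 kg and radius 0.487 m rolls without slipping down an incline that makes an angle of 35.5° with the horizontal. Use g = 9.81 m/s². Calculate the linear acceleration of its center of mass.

a ≈ 4.07 m/s²

Translation along the incline: Mg sinθ − f = Ma.
Rotation about the center: fR = Iα with I = (2/5)MR². No-slip gives a = αR, so f = (I/R²)a = (2/5)M a.
Substituting: Mg sinθ = (1 + 0.4000)Ma, so a = g sinθ/(1 + 0.4000) = (9.81) sin 35.5° / 1.400 = 4.069 m/s².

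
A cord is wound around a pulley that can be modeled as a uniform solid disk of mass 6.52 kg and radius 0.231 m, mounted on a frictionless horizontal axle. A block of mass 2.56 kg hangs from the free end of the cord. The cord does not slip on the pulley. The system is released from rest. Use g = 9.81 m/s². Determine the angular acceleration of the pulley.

I = ½MR² = (1/2)(6.52)(0.231)² = 0.1740 kg·m².
Block: mg − T = ma. Pulley: TR = Iα. No-slip: a = αR, so T = (I/R²)a = 3.260·a.
Then mg = (m + 3.260)a, so a = (2.56)(9.81)/(2.56 + 3.260) = 4.315 m/s².
α = a/R = 4.315/0.231 = 18.68 rad/s².

α ≈ 18.7 rad/s²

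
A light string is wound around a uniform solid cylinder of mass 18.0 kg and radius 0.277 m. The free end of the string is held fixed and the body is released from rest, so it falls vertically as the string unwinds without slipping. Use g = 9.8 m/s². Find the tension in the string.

T ≈ 58.8 N

Translation: Mg − T = Ma. Rotation about the center: TR = Iα with I = ½MR².
With a = αR: T = (I/R²)a = (1/2)M a, so Mg = (1 + 0.5000)Ma.
a = g/(1 + 0.5000) = 9.8/1.500 = 6.533 m/s².
T = 0.5000·M·a = (0.5000)(18.0)(6.533) = 58.80 N.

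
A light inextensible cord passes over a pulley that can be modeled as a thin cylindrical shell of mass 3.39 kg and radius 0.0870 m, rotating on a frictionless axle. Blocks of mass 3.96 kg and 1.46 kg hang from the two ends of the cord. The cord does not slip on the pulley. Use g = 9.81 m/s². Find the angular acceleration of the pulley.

I = MR² = (3.39)(0.0870)² = 0.02566 kg·m².
Heavier block: m₁g − T₁ = m₁a. Lighter block: T₂ − m₂g = m₂a.
Pulley: (T₁ − T₂)R = Iα = I(a/R), so T₁ − T₂ = (I/R²)a = 1·M_p a = 3.390·a.
Adding the three: (m₁ − m₂)g = (m₁ + m₂ + 3.390)a, so a = (3.96 − 1.46)(9.81)/(3.96 + 1.46 + 3.390) = 2.784 m/s².
α = a/R = 2.784/0.0870 = 32.00 rad/s².

α ≈ 32.0 rad/s²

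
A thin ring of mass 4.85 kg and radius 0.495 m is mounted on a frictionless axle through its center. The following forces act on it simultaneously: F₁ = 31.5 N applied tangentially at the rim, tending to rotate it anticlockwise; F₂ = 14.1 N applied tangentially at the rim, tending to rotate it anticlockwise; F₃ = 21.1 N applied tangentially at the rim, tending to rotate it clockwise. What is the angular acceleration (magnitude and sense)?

α ≈ 10.2 rad/s², anticlockwise

I = MR² = (4.85)(0.495)² = 1.188 kg·m².
Taking anticlockwise as positive: τ₁ = +(31.5)(0.495) = +15.59 N·m; τ₂ = +(14.1)(0.495) = +6.979 N·m; τ₃ = −(21.1)(0.495) = −10.44 N·m.
Net torque τ = 12.13 N·m.
α = τ/I = 12.13/1.188 = 10.21 rad/s².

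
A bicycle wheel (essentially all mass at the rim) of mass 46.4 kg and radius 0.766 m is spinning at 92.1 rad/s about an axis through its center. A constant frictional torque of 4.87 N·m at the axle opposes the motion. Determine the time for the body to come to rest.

t ≈ 515 s

I = MR² = (46.4)(0.766)² = 27.23 kg·m².
The net torque has magnitude 4.87 N·m, opposing ω.
|α| = τ/I = 4.870/27.23 = 0.1789 rad/s² (deceleration).
0 = ω₀ − |α|t ⇒ t = ω₀/|α| = 92.1/0.1789 = 514.9 s.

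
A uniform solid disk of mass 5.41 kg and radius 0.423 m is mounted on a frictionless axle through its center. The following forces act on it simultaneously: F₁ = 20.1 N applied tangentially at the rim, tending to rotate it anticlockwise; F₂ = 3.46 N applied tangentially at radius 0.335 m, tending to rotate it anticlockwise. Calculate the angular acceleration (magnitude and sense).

I = ½MR² = (1/2)(5.41)(0.423)² = 0.4840 kg·m².
Taking anticlockwise as positive: τ₁ = +(20.1)(0.423) = +8.502 N·m; τ₂ = +(3.46)(0.335) = +1.159 N·m.
Net torque τ = 9.661 N·m.
α = τ/I = 9.661/0.4840 = 19.96 rad/s².

α ≈ 20.0 rad/s², anticlockwise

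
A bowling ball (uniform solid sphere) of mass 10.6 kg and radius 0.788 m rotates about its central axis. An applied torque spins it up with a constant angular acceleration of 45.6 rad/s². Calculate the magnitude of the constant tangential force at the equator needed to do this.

I = (2/5)MR² = (2/5)(10.6)(0.788)² = 2.633 kg·m².
The required torque is τ = Iα = (2.633)(45.60) = 120.1 N·m.
A tangential force at the equator gives τ = FR, so F = τ/R = 120.1/0.788 = 152.4 N.

F ≈ 152 N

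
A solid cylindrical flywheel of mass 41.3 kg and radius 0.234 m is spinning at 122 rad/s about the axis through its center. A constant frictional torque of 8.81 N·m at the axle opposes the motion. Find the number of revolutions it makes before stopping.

I = ½MR² = (1/2)(41.3)(0.234)² = 1.131 kg·m².
The net torque has magnitude 8.81 N·m, opposing ω.
|α| = τ/I = 8.810/1.131 = 7.792 rad/s² (deceleration).
ω² = ω₀² − 2|α|θ with ω = 0 ⇒ θ = ω₀²/(2|α|) = 955.1 rad = 152.0 rev.

≈ 152 revolutions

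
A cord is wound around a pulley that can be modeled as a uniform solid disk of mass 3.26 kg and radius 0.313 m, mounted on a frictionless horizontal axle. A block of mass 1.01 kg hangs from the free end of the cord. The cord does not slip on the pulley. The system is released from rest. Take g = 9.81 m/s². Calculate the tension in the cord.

T ≈ 6.12 N

I = ½MR² = (1/2)(3.26)(0.313)² = 0.1597 kg·m².
Block: mg − T = ma. Pulley: TR = Iα. No-slip: a = αR, so T = (I/R²)a = 1.630·a.
Then mg = (m + 1.630)a, so a = (1.01)(9.81)/(1.01 + 1.630) = 3.753 m/s².
T = 1.630·a = 6.118 N.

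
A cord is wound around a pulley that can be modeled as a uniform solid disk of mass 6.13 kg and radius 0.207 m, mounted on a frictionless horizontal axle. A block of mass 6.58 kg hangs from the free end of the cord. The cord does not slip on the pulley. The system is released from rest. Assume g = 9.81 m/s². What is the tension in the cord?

I = ½MR² = (1/2)(6.13)(0.207)² = 0.1313 kg·m².
Block: mg − T = ma. Pulley: TR = Iα. No-slip: a = αR, so T = (I/R²)a = 3.065·a.
Then mg = (m + 3.065)a, so a = (6.58)(9.81)/(6.58 + 3.065) = 6.693 m/s².
T = 3.065·a = 20.51 N.

T ≈ 20.5 N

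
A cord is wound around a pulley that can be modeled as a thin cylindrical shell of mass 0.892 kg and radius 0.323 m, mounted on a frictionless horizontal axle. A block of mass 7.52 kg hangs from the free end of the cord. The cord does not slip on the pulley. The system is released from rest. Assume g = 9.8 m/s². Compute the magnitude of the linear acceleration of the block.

I = MR² = (0.892)(0.323)² = 0.09306 kg·m².
Block: mg − T = ma. Pulley: TR = Iα. No-slip: a = αR, so T = (I/R²)a = 0.8920·a.
Then mg = (m + 0.8920)a, so a = (7.52)(9.8)/(7.52 + 0.8920) = 8.761 m/s².

a ≈ 8.76 m/s²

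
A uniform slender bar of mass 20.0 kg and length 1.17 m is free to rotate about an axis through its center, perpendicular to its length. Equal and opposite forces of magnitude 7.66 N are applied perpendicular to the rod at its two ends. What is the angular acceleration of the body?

I = (1/12)ML² = (1/12)(20.0)(1.17)² = 2.281 kg·m².
The couple gives τ = F·(L/2) + F·(L/2) = F L = (7.66)(1.17) = 8.962 N·m.
From τ = Iα: α = 8.962/2.281 = 3.928 rad/s².

α ≈ 3.93 rad/s²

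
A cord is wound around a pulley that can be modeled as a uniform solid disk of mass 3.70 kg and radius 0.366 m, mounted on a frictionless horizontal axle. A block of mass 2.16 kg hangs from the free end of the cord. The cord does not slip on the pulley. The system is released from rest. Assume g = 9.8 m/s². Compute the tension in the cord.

T ≈ 9.77 N

I = ½MR² = (1/2)(3.70)(0.366)² = 0.2478 kg·m².
Block: mg − T = ma. Pulley: TR = Iα. No-slip: a = αR, so T = (I/R²)a = 1.850·a.
Then mg = (m + 1.850)a, so a = (2.16)(9.8)/(2.16 + 1.850) = 5.279 m/s².
T = 1.850·a = 9.766 N.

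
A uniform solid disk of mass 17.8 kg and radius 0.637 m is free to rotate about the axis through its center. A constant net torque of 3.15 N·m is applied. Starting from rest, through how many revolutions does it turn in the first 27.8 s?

I = ½MR² = (1/2)(17.8)(0.637)² = 3.611 kg·m².
α = τ/I = 3.15/3.611 = 0.8723 rad/s².
θ = ½αt² = ½(0.8723)(27.8)² = 337.1 rad.
Revolutions = θ/(2π) = 53.64.

≈ 53.6 revolutions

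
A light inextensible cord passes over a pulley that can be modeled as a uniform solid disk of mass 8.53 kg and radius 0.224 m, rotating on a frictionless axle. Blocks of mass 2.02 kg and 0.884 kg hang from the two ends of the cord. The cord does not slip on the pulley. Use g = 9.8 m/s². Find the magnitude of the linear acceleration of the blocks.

I = ½MR² = (1/2)(8.53)(0.224)² = 0.2140 kg·m².
Heavier block: m₁g − T₁ = m₁a. Lighter block: T₂ − m₂g = m₂a.
Pulley: (T₁ − T₂)R = Iα = I(a/R), so T₁ − T₂ = (I/R²)a = (1/2)M_p a = 4.265·a.
Adding the three: (m₁ − m₂)g = (m₁ + m₂ + 4.265)a, so a = (2.02 − 0.884)(9.8)/(2.02 + 0.884 + 4.265) = 1.553 m/s².

a ≈ 1.55 m/s²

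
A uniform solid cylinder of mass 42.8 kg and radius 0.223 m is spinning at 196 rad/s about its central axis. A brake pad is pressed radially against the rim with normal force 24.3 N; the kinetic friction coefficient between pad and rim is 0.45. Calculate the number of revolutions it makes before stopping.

≈ 1330 revolutions

I = ½MR² = (1/2)(42.8)(0.223)² = 1.064 kg·m².
Friction force f = μN = (0.45)(24.3) = 10.94 N at the rim; torque magnitude τ = fR = 2.439 N·m, opposing ω.
|α| = τ/I = 2.439/1.064 = 2.291 rad/s² (deceleration).
ω² = ω₀² − 2|α|θ with ω = 0 ⇒ θ = ω₀²/(2|α|) = 8383 rad = 1334 rev.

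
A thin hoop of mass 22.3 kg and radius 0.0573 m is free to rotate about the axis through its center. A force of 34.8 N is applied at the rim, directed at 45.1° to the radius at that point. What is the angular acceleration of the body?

α ≈ 19.3 rad/s²

I = MR² = (22.3)(0.0573)² = 0.07322 kg·m².
Only the tangential component produces torque: τ = F R sinθ = (34.8)(0.0573) sin 45.1° = 1.412 N·m.
From τ = Iα: α = 1.412/0.07322 = 19.29 rad/s².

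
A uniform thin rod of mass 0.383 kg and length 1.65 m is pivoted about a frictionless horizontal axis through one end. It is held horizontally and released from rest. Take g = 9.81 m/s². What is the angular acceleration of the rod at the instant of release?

About the pivot, I = (1/3)ML² = (1/3)(0.383)(1.65)² = 0.3476 kg·m².
The weight acts at the center, a distance L/2 = 0.8250 m from the pivot; τ = Mg(L/2) = 3.100 N·m.
α = τ/I = 3.100/0.3476 = 8.918 rad/s².
(Equivalently α = (3g/(2L)) = 8.918 rad/s².)

α ≈ 8.92 rad/s²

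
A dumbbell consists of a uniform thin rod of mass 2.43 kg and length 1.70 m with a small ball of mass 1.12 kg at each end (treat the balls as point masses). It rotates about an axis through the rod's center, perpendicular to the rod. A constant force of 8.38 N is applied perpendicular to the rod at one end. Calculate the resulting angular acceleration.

I_rod = (1/12)ML² = (1/12)(2.43)(1.70)² = 0.5852 kg·m².
I_balls = 2·m·(L/2)² = 2(1.12)(0.8500)² = 1.618 kg·m².
Total I = 2.204 kg·m².
τ = F·(L/2) = (8.38)(0.850) = 7.123 N·m.
α = τ/I = 7.123/2.204 = 3.232 rad/s².

α ≈ 3.23 rad/s²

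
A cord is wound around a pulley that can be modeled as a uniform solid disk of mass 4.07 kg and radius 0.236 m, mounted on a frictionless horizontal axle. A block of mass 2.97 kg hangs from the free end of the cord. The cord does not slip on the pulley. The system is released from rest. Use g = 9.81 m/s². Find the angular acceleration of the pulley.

I = ½MR² = (1/2)(4.07)(0.236)² = 0.1133 kg·m².
Block: mg − T = ma. Pulley: TR = Iα. No-slip: a = αR, so T = (I/R²)a = 2.035·a.
Then mg = (m + 2.035)a, so a = (2.97)(9.81)/(2.97 + 2.035) = 5.821 m/s².
α = a/R = 5.821/0.236 = 24.67 rad/s².

α ≈ 24.7 rad/s²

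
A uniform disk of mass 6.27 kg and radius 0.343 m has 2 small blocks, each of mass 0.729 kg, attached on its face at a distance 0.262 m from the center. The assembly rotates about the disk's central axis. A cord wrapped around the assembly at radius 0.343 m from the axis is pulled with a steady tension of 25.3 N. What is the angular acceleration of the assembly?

I_disk = ½MR² = ½(6.27)(0.343)² = 0.3688 kg·m².
I_blocks = 2·m·r² = 2(0.729)(0.262)² = 0.1001 kg·m².
Total I = 0.4689 kg·m².
τ = F r = (25.3)(0.343) = 8.678 N·m.
α = τ/I = 8.678/0.4689 = 18.51 rad/s².

α ≈ 18.5 rad/s²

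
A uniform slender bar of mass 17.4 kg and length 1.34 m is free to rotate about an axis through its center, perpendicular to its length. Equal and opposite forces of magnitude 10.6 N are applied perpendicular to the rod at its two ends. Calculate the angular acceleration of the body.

I = (1/12)ML² = (1/12)(17.4)(1.34)² = 2.604 kg·m².
The couple gives τ = F·(L/2) + F·(L/2) = F L = (10.6)(1.34) = 14.20 N·m.
Newton's second law for rotation, τ = Iα, gives α = τ/I = 14.20/2.604 = 5.455 rad/s².

α ≈ 5.46 rad/s²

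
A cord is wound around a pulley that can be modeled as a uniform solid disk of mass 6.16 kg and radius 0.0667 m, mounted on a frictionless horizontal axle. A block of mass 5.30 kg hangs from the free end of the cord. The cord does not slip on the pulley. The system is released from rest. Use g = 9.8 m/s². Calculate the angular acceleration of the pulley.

α ≈ 92.9 rad/s²

I = ½MR² = (1/2)(6.16)(0.0667)² = 0.01370 kg·m².
Block: mg − T = ma. Pulley: TR = Iα. No-slip: a = αR, so T = (I/R²)a = 3.080·a.
Then mg = (m + 3.080)a, so a = (5.30)(9.8)/(5.30 + 3.080) = 6.198 m/s².
α = a/R = 6.198/0.0667 = 92.92 rad/s².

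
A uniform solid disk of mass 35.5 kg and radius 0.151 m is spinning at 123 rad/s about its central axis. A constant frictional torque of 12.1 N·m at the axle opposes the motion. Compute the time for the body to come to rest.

I = ½MR² = (1/2)(35.5)(0.151)² = 0.4047 kg·m².
The net torque has magnitude 12.1 N·m, opposing ω.
|α| = τ/I = 12.10/0.4047 = 29.90 rad/s² (deceleration).
0 = ω₀ − |α|t ⇒ t = ω₀/|α| = 123/29.90 = 4.114 s.

t ≈ 4.11 s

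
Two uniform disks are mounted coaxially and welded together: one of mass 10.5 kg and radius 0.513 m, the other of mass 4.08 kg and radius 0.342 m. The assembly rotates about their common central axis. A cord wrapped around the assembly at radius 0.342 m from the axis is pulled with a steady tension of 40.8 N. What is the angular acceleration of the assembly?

I = ½M₁R₁² + ½M₂R₂² = ½(10.5)(0.513)² + ½(4.08)(0.342)² = 1.620 kg·m².
τ = F r = (40.8)(0.342) = 13.95 N·m.
α = τ/I = 13.95/1.620 = 8.612 rad/s².

α ≈ 8.61 rad/s²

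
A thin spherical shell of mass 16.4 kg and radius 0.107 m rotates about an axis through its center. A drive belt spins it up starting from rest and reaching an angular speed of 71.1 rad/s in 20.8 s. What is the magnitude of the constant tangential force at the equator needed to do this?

F ≈ 4.00 N

I = (2/3)MR² = (2/3)(16.4)(0.107)² = 0.1252 kg·m².
α = Δω/Δt = (71.1 − 0)/20.8 = 3.418 rad/s².
The required torque is τ = Iα = (0.1252)(3.418) = 0.4279 N·m.
A tangential force at the equator gives τ = FR, so F = τ/R = 0.4279/0.107 = 3.999 N.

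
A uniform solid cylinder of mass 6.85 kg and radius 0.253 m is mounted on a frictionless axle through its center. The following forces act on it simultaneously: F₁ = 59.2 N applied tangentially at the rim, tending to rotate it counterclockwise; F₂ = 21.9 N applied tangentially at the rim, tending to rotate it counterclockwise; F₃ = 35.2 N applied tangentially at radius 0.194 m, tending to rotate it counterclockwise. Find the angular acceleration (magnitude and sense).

α ≈ 125 rad/s², counterclockwise

I = ½MR² = (1/2)(6.85)(0.253)² = 0.2192 kg·m².
Taking counterclockwise as positive: τ₁ = +(59.2)(0.253) = +14.98 N·m; τ₂ = +(21.9)(0.253) = +5.541 N·m; τ₃ = +(35.2)(0.194) = +6.829 N·m.
Net torque τ = 27.35 N·m.
α = τ/I = 27.35/0.2192 = 124.7 rad/s².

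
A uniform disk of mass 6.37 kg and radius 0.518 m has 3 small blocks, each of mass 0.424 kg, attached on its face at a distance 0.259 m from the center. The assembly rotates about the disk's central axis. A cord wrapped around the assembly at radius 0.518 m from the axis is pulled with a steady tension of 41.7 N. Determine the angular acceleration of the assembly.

I_disk = ½MR² = ½(6.37)(0.518)² = 0.8546 kg·m².
I_blocks = 3·m·r² = 3(0.424)(0.259)² = 0.08533 kg·m².
Total I = 0.9399 kg·m².
τ = F r = (41.7)(0.518) = 21.60 N·m.
α = τ/I = 21.60/0.9399 = 22.98 rad/s².

α ≈ 23.0 rad/s²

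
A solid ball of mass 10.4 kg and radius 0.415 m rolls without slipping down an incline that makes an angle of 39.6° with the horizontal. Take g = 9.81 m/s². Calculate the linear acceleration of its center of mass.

a ≈ 4.47 m/s²

Translation along the incline: Mg sinθ − f = Ma.
Rotation about the center: fR = Iα with I = (2/5)MR². No-slip gives a = αR, so f = (I/R²)a = (2/5)M a.
Substituting: Mg sinθ = (1 + 0.4000)Ma, so a = g sinθ/(1 + 0.4000) = (9.81) sin 39.6° / 1.400 = 4.467 m/s².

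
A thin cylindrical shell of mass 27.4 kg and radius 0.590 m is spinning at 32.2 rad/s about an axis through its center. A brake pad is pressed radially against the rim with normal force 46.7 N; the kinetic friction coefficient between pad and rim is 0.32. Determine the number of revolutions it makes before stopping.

≈ 89.3 revolutions

I = MR² = (27.4)(0.590)² = 9.538 kg·m².
Friction force f = μN = (0.32)(46.7) = 14.94 N at the rim; torque magnitude τ = fR = 8.817 N·m, opposing ω.
|α| = τ/I = 8.817/9.538 = 0.9244 rad/s² (deceleration).
ω² = ω₀² − 2|α|θ with ω = 0 ⇒ θ = ω₀²/(2|α|) = 560.8 rad = 89.26 rev.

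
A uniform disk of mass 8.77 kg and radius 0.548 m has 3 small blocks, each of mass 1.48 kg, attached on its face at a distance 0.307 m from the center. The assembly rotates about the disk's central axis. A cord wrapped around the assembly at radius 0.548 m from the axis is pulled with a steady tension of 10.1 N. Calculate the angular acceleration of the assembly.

α ≈ 3.19 rad/s²

I_disk = ½MR² = ½(8.77)(0.548)² = 1.317 kg·m².
I_blocks = 3·m·r² = 3(1.48)(0.307)² = 0.4185 kg·m².
Total I = 1.735 kg·m².
τ = F r = (10.1)(0.548) = 5.535 N·m.
α = τ/I = 5.535/1.735 = 3.190 rad/s².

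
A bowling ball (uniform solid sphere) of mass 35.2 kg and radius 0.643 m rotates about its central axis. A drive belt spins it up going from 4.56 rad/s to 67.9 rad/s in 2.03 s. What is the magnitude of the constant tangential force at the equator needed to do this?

I = (2/5)MR² = (2/5)(35.2)(0.643)² = 5.821 kg·m².
α = Δω/Δt = (67.9 − 4.56)/2.03 = 31.20 rad/s².
The required torque is τ = Iα = (5.821)(31.20) = 181.6 N·m.
A tangential force at the equator gives τ = FR, so F = τ/R = 181.6/0.643 = 282.5 N.

F ≈ 282 N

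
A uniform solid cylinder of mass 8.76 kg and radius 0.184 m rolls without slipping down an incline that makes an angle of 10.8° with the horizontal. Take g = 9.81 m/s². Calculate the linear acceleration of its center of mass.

Translation along the incline: Mg sinθ − f = Ma.
Rotation about the center: fR = Iα with I = ½MR². No-slip gives a = αR, so f = (I/R²)a = (1/2)M a.
Substituting: Mg sinθ = (1 + 0.5000)Ma, so a = g sinθ/(1 + 0.5000) = (9.81) sin 10.8° / 1.500 = 1.225 m/s².

a ≈ 1.23 m/s²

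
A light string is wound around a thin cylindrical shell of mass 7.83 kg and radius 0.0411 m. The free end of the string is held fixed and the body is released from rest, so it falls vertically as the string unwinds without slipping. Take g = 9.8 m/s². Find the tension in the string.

T ≈ 38.4 N

Translation: Mg − T = Ma. Rotation about the center: TR = Iα with I = MR².
With a = αR: T = (I/R²)a = M a, so Mg = (1 + 1.000)Ma.
a = g/(1 + 1.000) = 9.8/2.000 = 4.900 m/s².
T = 1.000·M·a = (1.000)(7.83)(4.900) = 38.37 N.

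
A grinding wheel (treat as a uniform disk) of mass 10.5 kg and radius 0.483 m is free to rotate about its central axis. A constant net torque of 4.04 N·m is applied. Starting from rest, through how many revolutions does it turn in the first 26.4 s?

I = ½MR² = (1/2)(10.5)(0.483)² = 1.225 kg·m².
α = τ/I = 4.04/1.225 = 3.299 rad/s².
θ = ½αt² = ½(3.299)(26.4)² = 1149 rad.
Revolutions = θ/(2π) = 182.9.

≈ 183 revolutions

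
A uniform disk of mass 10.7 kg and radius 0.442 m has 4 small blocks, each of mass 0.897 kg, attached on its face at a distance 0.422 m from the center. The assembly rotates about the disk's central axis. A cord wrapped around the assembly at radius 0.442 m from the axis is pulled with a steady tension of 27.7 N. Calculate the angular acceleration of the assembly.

I_disk = ½MR² = ½(10.7)(0.442)² = 1.045 kg·m².
I_blocks = 4·m·r² = 4(0.897)(0.422)² = 0.6390 kg·m².
Total I = 1.684 kg·m².
τ = F r = (27.7)(0.442) = 12.24 N·m.
α = τ/I = 12.24/1.684 = 7.270 rad/s².

α ≈ 7.27 rad/s²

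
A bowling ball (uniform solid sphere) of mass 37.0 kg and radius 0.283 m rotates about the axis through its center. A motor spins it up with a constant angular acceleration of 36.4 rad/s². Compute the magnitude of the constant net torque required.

I = (2/5)MR² = (2/5)(37.0)(0.283)² = 1.185 kg·m².
τ = Iα = (1.185)(36.40) = 43.15 N·m.

τ ≈ 43.1 N·m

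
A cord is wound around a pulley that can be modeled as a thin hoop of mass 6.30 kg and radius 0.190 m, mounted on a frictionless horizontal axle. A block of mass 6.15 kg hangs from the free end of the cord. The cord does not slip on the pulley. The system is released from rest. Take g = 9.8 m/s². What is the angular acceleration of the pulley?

α ≈ 25.5 rad/s²

I = MR² = (6.30)(0.190)² = 0.2274 kg·m².
Block: mg − T = ma. Pulley: TR = Iα. No-slip: a = αR, so T = (I/R²)a = 6.300·a.
Then mg = (m + 6.300)a, so a = (6.15)(9.8)/(6.15 + 6.300) = 4.841 m/s².
α = a/R = 4.841/0.190 = 25.48 rad/s².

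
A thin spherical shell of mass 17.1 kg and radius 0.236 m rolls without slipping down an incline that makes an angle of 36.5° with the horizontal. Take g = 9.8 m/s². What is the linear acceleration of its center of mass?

Translation along the incline: Mg sinθ − f = Ma.
Rotation about the center: fR = Iα with I = (2/3)MR². No-slip gives a = αR, so f = (I/R²)a = (2/3)M a.
Substituting: Mg sinθ = (1 + 0.6667)Ma, so a = g sinθ/(1 + 0.6667) = (9.8) sin 36.5° / 1.667 = 3.498 m/s².

a ≈ 3.50 m/s²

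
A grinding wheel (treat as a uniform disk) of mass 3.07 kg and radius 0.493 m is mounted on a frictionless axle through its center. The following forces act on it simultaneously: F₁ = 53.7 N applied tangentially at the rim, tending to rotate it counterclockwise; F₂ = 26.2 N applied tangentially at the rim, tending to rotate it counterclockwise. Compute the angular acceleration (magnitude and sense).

I = ½MR² = (1/2)(3.07)(0.493)² = 0.3731 kg·m².
Taking counterclockwise as positive: τ₁ = +(53.7)(0.493) = +26.47 N·m; τ₂ = +(26.2)(0.493) = +12.92 N·m.
Net torque τ = 39.39 N·m.
α = τ/I = 39.39/0.3731 = 105.6 rad/s².

α ≈ 106 rad/s², counterclockwise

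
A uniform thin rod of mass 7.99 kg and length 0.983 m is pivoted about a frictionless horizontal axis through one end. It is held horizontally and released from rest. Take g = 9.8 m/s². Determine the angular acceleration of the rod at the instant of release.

About the pivot, I = (1/3)ML² = (1/3)(7.99)(0.983)² = 2.574 kg·m².
The weight acts at the center, a distance L/2 = 0.4915 m from the pivot; τ = Mg(L/2) = 38.49 N·m.
α = τ/I = 38.49/2.574 = 14.95 rad/s².

α ≈ 15.0 rad/s²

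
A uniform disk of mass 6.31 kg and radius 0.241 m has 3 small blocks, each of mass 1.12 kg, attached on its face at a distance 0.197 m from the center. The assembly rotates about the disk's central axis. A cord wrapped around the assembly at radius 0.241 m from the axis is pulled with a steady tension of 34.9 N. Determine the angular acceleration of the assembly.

I_disk = ½MR² = ½(6.31)(0.241)² = 0.1832 kg·m².
I_blocks = 3·m·r² = 3(1.12)(0.197)² = 0.1304 kg·m².
Total I = 0.3136 kg·m².
τ = F r = (34.9)(0.241) = 8.411 N·m.
α = τ/I = 8.411/0.3136 = 26.82 rad/s².

α ≈ 26.8 rad/s²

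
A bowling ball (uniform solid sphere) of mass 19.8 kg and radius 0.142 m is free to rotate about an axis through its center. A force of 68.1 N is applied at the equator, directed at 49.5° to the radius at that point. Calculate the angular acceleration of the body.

α ≈ 46.0 rad/s²

I = (2/5)MR² = (2/5)(19.8)(0.142)² = 0.1597 kg·m².
Only the tangential component produces torque: τ = F R sinθ = (68.1)(0.142) sin 49.5° = 7.353 N·m.
Newton's second law for rotation, τ = Iα, gives α = τ/I = 7.353/0.1597 = 46.04 rad/s².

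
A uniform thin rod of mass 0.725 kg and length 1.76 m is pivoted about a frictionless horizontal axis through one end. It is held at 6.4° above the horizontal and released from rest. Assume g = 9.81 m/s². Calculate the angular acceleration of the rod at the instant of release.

About the pivot, I = (1/3)ML² = (1/3)(0.725)(1.76)² = 0.7486 kg·m².
The weight acts at the center, a distance L/2 = 0.8800 m from the pivot; τ = Mg(L/2) cos 6.4° = 6.220 N·m.
α = τ/I = 6.220/0.7486 = 8.309 rad/s².

α ≈ 8.31 rad/s²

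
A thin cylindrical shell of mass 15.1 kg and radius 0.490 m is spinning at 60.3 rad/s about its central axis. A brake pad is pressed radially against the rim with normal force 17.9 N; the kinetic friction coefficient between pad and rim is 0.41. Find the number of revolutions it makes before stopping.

≈ 292 revolutions

I = MR² = (15.1)(0.490)² = 3.626 kg·m².
Friction force f = μN = (0.41)(17.9) = 7.339 N at the rim; torque magnitude τ = fR = 3.596 N·m, opposing ω.
|α| = τ/I = 3.596/3.626 = 0.9919 rad/s² (deceleration).
ω² = ω₀² − 2|α|θ with ω = 0 ⇒ θ = ω₀²/(2|α|) = 1833 rad = 291.7 rev.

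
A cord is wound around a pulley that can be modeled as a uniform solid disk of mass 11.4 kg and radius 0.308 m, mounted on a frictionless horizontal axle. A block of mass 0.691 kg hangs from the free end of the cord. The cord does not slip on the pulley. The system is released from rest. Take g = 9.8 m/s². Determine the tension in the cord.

I = ½MR² = (1/2)(11.4)(0.308)² = 0.5407 kg·m².
Block: mg − T = ma. Pulley: TR = Iα. No-slip: a = αR, so T = (I/R²)a = 5.700·a.
Then mg = (m + 5.700)a, so a = (0.691)(9.8)/(0.691 + 5.700) = 1.060 m/s².
T = 5.700·a = 6.040 N.

T ≈ 6.04 N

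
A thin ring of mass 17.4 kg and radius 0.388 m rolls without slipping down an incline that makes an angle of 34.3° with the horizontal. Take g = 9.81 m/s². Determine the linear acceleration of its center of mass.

Translation along the incline: Mg sinθ − f = Ma.
Rotation about the center: fR = Iα with I = MR². No-slip gives a = αR, so f = (I/R²)a = M a.
Substituting: Mg sinθ = (1 + 1.000)Ma, so a = g sinθ/(1 + 1.000) = (9.81) sin 34.3° / 2.000 = 2.764 m/s².

a ≈ 2.76 m/s²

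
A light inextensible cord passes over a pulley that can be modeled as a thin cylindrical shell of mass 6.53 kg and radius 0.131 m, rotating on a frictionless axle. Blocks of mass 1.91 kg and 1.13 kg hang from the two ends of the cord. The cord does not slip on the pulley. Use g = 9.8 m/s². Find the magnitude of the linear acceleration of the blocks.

a ≈ 0.799 m/s²

I = MR² = (6.53)(0.131)² = 0.1121 kg·m².
Heavier block: m₁g − T₁ = m₁a. Lighter block: T₂ − m₂g = m₂a.
Pulley: (T₁ − T₂)R = Iα = I(a/R), so T₁ − T₂ = (I/R²)a = 1·M_p a = 6.530·a.
Adding the three: (m₁ − m₂)g = (m₁ + m₂ + 6.530)a, so a = (1.91 − 1.13)(9.8)/(1.91 + 1.13 + 6.530) = 0.7987 m/s².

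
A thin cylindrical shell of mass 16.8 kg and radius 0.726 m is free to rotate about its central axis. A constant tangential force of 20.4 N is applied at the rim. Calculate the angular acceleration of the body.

α ≈ 1.67 rad/s²

I = MR² = (16.8)(0.726)² = 8.855 kg·m².
τ = F R = (20.4)(0.726) = 14.81 N·m.
From τ = Iα: α = 14.81/8.855 = 1.673 rad/s².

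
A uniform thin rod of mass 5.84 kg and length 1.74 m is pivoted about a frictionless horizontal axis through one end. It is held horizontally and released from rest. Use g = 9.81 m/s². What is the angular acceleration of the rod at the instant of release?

About the pivot, I = (1/3)ML² = (1/3)(5.84)(1.74)² = 5.894 kg·m².
The weight acts at the center, a distance L/2 = 0.8700 m from the pivot; τ = Mg(L/2) = 49.84 N·m.
α = τ/I = 49.84/5.894 = 8.457 rad/s².
(Equivalently α = (3g/(2L)) = 8.457 rad/s².)

α ≈ 8.46 rad/s²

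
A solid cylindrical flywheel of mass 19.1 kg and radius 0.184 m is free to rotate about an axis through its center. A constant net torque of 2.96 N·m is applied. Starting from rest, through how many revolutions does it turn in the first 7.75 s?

I = ½MR² = (1/2)(19.1)(0.184)² = 0.3233 kg·m².
α = τ/I = 2.96/0.3233 = 9.155 rad/s².
θ = ½αt² = ½(9.155)(7.75)² = 274.9 rad.
Revolutions = θ/(2π) = 43.76.

≈ 43.8 revolutions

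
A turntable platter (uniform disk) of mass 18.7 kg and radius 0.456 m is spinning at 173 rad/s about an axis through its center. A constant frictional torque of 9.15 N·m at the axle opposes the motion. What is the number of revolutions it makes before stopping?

I = ½MR² = (1/2)(18.7)(0.456)² = 1.944 kg·m².
The net torque has magnitude 9.15 N·m, opposing ω.
|α| = τ/I = 9.150/1.944 = 4.706 rad/s² (deceleration).
ω² = ω₀² − 2|α|θ with ω = 0 ⇒ θ = ω₀²/(2|α|) = 3180 rad = 506.1 rev.

≈ 506 revolutions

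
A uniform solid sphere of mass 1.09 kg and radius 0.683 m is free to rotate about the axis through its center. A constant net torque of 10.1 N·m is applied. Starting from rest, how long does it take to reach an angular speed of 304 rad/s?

t ≈ 6.12 s

I = (2/5)MR² = (2/5)(1.09)(0.683)² = 0.2034 kg·m².
α = τ/I = 10.1/0.2034 = 49.66 rad/s².
ω = αt ⇒ t = ω/α = 304/49.66 = 6.122 s.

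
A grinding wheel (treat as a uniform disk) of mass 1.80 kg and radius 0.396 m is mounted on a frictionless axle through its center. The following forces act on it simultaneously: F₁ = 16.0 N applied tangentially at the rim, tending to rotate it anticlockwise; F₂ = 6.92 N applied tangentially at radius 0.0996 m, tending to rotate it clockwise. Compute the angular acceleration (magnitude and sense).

α ≈ 40.0 rad/s², anticlockwise

I = ½MR² = (1/2)(1.80)(0.396)² = 0.1411 kg·m².
Taking anticlockwise as positive: τ₁ = +(16.0)(0.396) = +6.336 N·m; τ₂ = −(6.92)(0.0996) = −0.6892 N·m.
Net torque τ = 5.647 N·m.
α = τ/I = 5.647/0.1411 = 40.01 rad/s².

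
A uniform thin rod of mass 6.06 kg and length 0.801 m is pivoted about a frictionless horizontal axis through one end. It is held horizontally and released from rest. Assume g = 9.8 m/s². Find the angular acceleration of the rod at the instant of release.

About the pivot, I = (1/3)ML² = (1/3)(6.06)(0.801)² = 1.296 kg·m².
The weight acts at the center, a distance L/2 = 0.4005 m from the pivot; τ = Mg(L/2) = 23.78 N·m.
α = τ/I = 23.78/1.296 = 18.35 rad/s².
(Equivalently α = (3g/(2L)) = 18.35 rad/s².)

α ≈ 18.4 rad/s²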